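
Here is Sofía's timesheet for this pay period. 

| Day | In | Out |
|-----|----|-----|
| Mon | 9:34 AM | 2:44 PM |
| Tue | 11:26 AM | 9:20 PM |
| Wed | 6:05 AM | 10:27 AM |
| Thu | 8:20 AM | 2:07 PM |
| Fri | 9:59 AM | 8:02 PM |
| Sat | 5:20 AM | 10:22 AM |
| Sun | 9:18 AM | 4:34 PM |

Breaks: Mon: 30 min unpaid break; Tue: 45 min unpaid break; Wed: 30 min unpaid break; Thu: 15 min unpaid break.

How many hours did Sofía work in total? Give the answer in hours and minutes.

Mon: 9:34 AM–2:44 PM = 5 h 10 min; less 30 min break → 4 h 40 min
Tue: 11:26 AM–9:20 PM = 9 h 54 min; less 45 min break → 9 h 9 min
Wed: 6:05 AM–10:27 AM = 4 h 22 min; less 30 min break → 3 h 52 min
Thu: 8:20 AM–2:07 PM = 5 h 47 min; less 15 min break → 5 h 32 min
Fri: 9:59 AM–8:02 PM = 10 h 3 min
Sat: 5:20 AM–10:22 AM = 5 h 2 min
Sun: 9:18 AM–4:34 PM = 7 h 16 min
Total: 4 h 40 min + 9 h 9 min + 3 h 52 min + 5 h 32 min + 10 h 3 min + 5 h 2 min + 7 h 16 min = 45 h 34 min.

45 h 34 min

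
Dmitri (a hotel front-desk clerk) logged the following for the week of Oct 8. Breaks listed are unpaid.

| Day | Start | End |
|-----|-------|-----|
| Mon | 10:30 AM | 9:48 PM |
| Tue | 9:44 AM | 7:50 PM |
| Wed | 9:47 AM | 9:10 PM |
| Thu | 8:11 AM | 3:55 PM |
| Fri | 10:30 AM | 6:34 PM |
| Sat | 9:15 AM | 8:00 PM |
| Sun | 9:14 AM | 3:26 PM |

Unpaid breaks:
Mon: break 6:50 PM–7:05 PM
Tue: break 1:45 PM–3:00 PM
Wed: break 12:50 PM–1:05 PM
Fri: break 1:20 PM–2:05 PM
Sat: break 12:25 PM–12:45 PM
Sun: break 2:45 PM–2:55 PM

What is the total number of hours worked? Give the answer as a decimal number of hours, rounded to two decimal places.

62.53 hours

Mon: 10:30 AM–9:48 PM = 11 h 18 min; less 15 min break → 11 h 3 min
Tue: 9:44 AM–7:50 PM = 10 h 6 min; less 75 min break → 8 h 51 min
Wed: 9:47 AM–9:10 PM = 11 h 23 min; less 15 min break → 11 h 8 min
Thu: 8:11 AM–3:55 PM = 7 h 44 min
Fri: 10:30 AM–6:34 PM = 8 h 4 min; less 45 min break → 7 h 19 min
Sat: 9:15 AM–8:00 PM = 10 h 45 min; less 20 min break → 10 h 25 min
Sun: 9:14 AM–3:26 PM = 6 h 12 min; less 10 min break → 6 h 2 min
Total: 11 h 3 min + 8 h 51 min + 11 h 8 min + 7 h 44 min + 7 h 19 min + 10 h 25 min + 6 h 2 min = 62 h 32 min.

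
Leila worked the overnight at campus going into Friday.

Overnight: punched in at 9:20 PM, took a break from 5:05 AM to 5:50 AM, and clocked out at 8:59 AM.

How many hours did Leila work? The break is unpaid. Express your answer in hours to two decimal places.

10.90 hours

Overnight: 9:20 PM → midnight = 2 h 40 min; midnight → 8:59 AM = 8 h 59 min; span 11 h 39 min; less 45 min break → 10 h 54 min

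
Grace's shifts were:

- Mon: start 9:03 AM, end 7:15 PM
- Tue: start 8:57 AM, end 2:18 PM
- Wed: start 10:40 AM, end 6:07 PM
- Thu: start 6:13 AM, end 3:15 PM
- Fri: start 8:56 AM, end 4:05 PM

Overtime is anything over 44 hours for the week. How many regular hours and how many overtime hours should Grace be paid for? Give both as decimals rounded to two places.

Regular 39.18 hours, overtime 0.00 hours

Mon: 9:03 AM–7:15 PM = 10 h 12 min
Tue: 8:57 AM–2:18 PM = 5 h 21 min
Wed: 10:40 AM–6:07 PM = 7 h 27 min
Thu: 6:13 AM–3:15 PM = 9 h 2 min
Fri: 8:56 AM–4:05 PM = 7 h 9 min
Total worked: 39 h 11 min = 39.18 h.
Threshold 44 h → overtime 0 h 0 min, regular 39 h 11 min.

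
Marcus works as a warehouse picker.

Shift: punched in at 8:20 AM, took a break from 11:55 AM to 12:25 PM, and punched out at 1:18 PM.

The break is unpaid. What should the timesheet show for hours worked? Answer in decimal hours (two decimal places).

4.47 hours

Shift: 8:20 AM–1:18 PM = 4 h 58 min; less 30 min break → 4 h 28 min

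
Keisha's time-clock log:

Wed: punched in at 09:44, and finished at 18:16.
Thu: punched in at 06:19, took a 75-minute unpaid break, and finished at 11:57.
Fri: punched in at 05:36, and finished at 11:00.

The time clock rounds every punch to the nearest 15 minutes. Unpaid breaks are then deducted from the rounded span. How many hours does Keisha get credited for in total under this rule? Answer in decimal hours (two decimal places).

18.50 hours

Wed: in 09:44→09:45, out 18:16→18:15; 8 h 30 min
Thu: in 06:19→06:15, out 11:57→12:00; 5 h 45 min − 75 min = 4 h 30 min
Fri: in 05:36→05:30, out 11:00→11:00; 5 h 30 min
Total credited: 18 h 30 min.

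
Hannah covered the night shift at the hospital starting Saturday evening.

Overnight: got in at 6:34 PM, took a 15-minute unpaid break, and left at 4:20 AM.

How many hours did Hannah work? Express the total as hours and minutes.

Overnight: 6:34 PM → midnight = 5 h 26 min; midnight → 4:20 AM = 4 h 20 min; span 9 h 46 min; less 15 min break → 9 h 31 min

9 h 31 min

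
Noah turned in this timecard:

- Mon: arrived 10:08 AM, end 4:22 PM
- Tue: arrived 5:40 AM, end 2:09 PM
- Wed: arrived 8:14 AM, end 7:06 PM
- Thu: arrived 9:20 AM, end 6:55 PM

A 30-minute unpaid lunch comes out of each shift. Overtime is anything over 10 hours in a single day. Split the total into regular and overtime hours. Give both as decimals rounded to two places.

Mon: 10:08 AM–4:22 PM = 6 h 14 min; less 30 min break → 5 h 44 min
Tue: 5:40 AM–2:09 PM = 8 h 29 min; less 30 min break → 7 h 59 min
Wed: 8:14 AM–7:06 PM = 10 h 52 min; less 30 min break → 10 h 22 min
Thu: 9:20 AM–6:55 PM = 9 h 35 min; less 30 min break → 9 h 5 min
Mon reg 5 h 44 min / OT 0 h 0 min; Tue reg 7 h 59 min / OT 0 h 0 min; Wed reg 10 h 0 min / OT 0 h 22 min; Thu reg 9 h 5 min / OT 0 h 0 min.
Totals: regular 32 h 48 min, overtime 0 h 22 min.

Regular 32.80 hours, overtime 0.37 hours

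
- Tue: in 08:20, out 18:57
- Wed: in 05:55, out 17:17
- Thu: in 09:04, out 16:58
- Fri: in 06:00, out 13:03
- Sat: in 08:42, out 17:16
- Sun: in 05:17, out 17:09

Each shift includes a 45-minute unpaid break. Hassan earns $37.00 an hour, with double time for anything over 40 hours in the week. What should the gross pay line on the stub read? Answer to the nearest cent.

$2432.13

Tue: 08:20–18:57 = 10 h 37 min; less 45 min break → 9 h 52 min
Wed: 05:55–17:17 = 11 h 22 min; less 45 min break → 10 h 37 min
Thu: 09:04–16:58 = 7 h 54 min; less 45 min break → 7 h 9 min
Fri: 06:00–13:03 = 7 h 3 min; less 45 min break → 6 h 18 min
Sat: 08:42–17:16 = 8 h 34 min; less 45 min break → 7 h 49 min
Sun: 05:17–17:09 = 11 h 52 min; less 45 min break → 11 h 7 min
Total worked: 52 h 52 min = 3172 min.
Regular 40 h 0 min = 2400 min at $37.00/h; overtime 12 h 52 min = 772 min at $74.00/h.
Pay = (2400 × $37.00 + 772 × $74.00) ÷ 60 = $2432.13.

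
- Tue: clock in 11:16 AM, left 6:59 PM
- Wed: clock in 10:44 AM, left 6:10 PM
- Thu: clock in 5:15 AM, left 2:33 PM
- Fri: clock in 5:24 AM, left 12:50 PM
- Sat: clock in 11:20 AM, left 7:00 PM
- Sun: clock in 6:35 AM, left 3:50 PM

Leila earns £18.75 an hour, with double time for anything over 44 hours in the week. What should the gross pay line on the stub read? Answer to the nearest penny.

£1005.00

Tue: 11:16 AM–6:59 PM = 7 h 43 min
Wed: 10:44 AM–6:10 PM = 7 h 26 min
Thu: 5:15 AM–2:33 PM = 9 h 18 min
Fri: 5:24 AM–12:50 PM = 7 h 26 min
Sat: 11:20 AM–7:00 PM = 7 h 40 min
Sun: 6:35 AM–3:50 PM = 9 h 15 min
Total worked: 48 h 48 min = 2928 min.
Regular 44 h 0 min = 2640 min at £18.75/h; overtime 4 h 48 min = 288 min at £37.50/h.
Pay = (2640 × £18.75 + 288 × £37.50) ÷ 60 = £1005.00.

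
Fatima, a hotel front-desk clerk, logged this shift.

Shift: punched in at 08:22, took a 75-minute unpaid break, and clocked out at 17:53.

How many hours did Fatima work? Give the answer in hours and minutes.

Shift: 08:22–17:53 = 9 h 31 min; less 75 min break → 8 h 16 min

8 h 16 min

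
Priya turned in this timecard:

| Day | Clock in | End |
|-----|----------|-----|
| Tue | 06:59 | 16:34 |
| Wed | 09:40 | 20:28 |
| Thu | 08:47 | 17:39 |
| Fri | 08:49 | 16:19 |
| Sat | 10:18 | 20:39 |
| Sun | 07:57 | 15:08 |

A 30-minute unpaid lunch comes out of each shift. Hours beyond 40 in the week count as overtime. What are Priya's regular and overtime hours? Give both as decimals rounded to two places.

Regular 40.00 hours, overtime 11.28 hours

Tue: 06:59–16:34 = 9 h 35 min; less 30 min break → 9 h 5 min
Wed: 09:40–20:28 = 10 h 48 min; less 30 min break → 10 h 18 min
Thu: 08:47–17:39 = 8 h 52 min; less 30 min break → 8 h 22 min
Fri: 08:49–16:19 = 7 h 30 min; less 30 min break → 7 h 0 min
Sat: 10:18–20:39 = 10 h 21 min; less 30 min break → 9 h 51 min
Sun: 07:57–15:08 = 7 h 11 min; less 30 min break → 6 h 41 min
Total worked: 51 h 17 min = 51.28 h.
Threshold 40 h → overtime 11 h 17 min, regular 40 h 0 min.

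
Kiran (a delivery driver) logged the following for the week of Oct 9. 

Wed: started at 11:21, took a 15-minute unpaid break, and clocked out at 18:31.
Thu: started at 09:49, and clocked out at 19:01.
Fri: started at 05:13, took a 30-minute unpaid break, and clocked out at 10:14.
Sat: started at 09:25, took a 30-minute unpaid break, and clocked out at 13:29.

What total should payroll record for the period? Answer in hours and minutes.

Wed: 11:21–18:31 = 7 h 10 min; less 15 min break → 6 h 55 min
Thu: 09:49–19:01 = 9 h 12 min
Fri: 05:13–10:14 = 5 h 1 min; less 30 min break → 4 h 31 min
Sat: 09:25–13:29 = 4 h 4 min; less 30 min break → 3 h 34 min
Total: 6 h 55 min + 9 h 12 min + 4 h 31 min + 3 h 34 min = 24 h 12 min.

24 h 12 min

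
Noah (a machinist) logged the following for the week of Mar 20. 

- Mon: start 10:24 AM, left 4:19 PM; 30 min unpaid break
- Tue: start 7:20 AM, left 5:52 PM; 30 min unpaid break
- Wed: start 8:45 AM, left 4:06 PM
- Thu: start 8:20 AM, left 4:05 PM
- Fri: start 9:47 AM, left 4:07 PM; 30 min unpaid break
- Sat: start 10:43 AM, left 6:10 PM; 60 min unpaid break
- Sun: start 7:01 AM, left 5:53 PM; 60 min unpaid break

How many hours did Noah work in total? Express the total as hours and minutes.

Mon: 10:24 AM–4:19 PM = 5 h 55 min; less 30 min break → 5 h 25 min
Tue: 7:20 AM–5:52 PM = 10 h 32 min; less 30 min break → 10 h 2 min
Wed: 8:45 AM–4:06 PM = 7 h 21 min
Thu: 8:20 AM–4:05 PM = 7 h 45 min
Fri: 9:47 AM–4:07 PM = 6 h 20 min; less 30 min break → 5 h 50 min
Sat: 10:43 AM–6:10 PM = 7 h 27 min; less 60 min break → 6 h 27 min
Sun: 7:01 AM–5:53 PM = 10 h 52 min; less 60 min break → 9 h 52 min
Total: 5 h 25 min + 10 h 2 min + 7 h 21 min + 7 h 45 min + 5 h 50 min + 6 h 27 min + 9 h 52 min = 52 h 42 min.

52 h 42 min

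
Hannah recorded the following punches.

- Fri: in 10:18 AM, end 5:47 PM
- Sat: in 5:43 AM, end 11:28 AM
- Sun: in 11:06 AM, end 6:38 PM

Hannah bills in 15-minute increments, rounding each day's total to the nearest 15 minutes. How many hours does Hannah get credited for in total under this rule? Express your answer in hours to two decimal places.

Fri: 10:18 AM–5:47 PM = 7 h 29 min → rounds to 7 h 30 min
Sat: 5:43 AM–11:28 AM = 5 h 45 min → rounds to 5 h 45 min
Sun: 11:06 AM–6:38 PM = 7 h 32 min → rounds to 7 h 30 min
Total credited: 20 h 45 min.

20.75 hours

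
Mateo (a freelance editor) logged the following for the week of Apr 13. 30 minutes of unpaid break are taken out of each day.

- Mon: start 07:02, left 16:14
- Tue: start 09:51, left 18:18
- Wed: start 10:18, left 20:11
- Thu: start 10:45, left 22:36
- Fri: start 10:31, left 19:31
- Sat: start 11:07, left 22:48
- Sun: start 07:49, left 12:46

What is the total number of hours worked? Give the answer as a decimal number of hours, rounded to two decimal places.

61.52 hours

Mon: 07:02–16:14 = 9 h 12 min; less 30 min break → 8 h 42 min
Tue: 09:51–18:18 = 8 h 27 min; less 30 min break → 7 h 57 min
Wed: 10:18–20:11 = 9 h 53 min; less 30 min break → 9 h 23 min
Thu: 10:45–22:36 = 11 h 51 min; less 30 min break → 11 h 21 min
Fri: 10:31–19:31 = 9 h 0 min; less 30 min break → 8 h 30 min
Sat: 11:07–22:48 = 11 h 41 min; less 30 min break → 11 h 11 min
Sun: 07:49–12:46 = 4 h 57 min; less 30 min break → 4 h 27 min
Total: 8 h 42 min + 7 h 57 min + 9 h 23 min + 11 h 21 min + 8 h 30 min + 11 h 11 min + 4 h 27 min = 61 h 31 min.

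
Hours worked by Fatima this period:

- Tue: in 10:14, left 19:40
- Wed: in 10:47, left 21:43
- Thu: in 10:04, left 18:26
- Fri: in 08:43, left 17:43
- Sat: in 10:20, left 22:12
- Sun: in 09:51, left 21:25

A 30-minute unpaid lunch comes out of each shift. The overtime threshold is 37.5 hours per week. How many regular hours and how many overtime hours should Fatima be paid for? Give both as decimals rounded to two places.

Tue: 10:14–19:40 = 9 h 26 min; less 30 min break → 8 h 56 min
Wed: 10:47–21:43 = 10 h 56 min; less 30 min break → 10 h 26 min
Thu: 10:04–18:26 = 8 h 22 min; less 30 min break → 7 h 52 min
Fri: 08:43–17:43 = 9 h 0 min; less 30 min break → 8 h 30 min
Sat: 10:20–22:12 = 11 h 52 min; less 30 min break → 11 h 22 min
Sun: 09:51–21:25 = 11 h 34 min; less 30 min break → 11 h 4 min
Total worked: 58 h 10 min = 58.17 h.
Threshold 37.5 h → overtime 20 h 40 min, regular 37 h 30 min.

Regular 37.50 hours, overtime 20.67 hours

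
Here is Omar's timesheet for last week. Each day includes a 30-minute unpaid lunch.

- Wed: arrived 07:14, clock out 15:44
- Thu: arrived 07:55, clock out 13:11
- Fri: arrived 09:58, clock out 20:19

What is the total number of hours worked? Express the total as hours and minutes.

Wed: 07:14–15:44 = 8 h 30 min; less 30 min break → 8 h 0 min
Thu: 07:55–13:11 = 5 h 16 min; less 30 min break → 4 h 46 min
Fri: 09:58–20:19 = 10 h 21 min; less 30 min break → 9 h 51 min
Total: 8 h 0 min + 4 h 46 min + 9 h 51 min = 22 h 37 min.

22 h 37 min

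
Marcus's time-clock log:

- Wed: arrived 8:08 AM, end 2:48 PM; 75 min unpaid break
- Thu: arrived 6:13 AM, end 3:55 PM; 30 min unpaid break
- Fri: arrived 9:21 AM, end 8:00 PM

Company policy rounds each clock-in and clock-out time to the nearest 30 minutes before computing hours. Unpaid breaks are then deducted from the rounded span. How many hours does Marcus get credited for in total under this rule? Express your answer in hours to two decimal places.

25.75 hours

Wed: in 8:08 AM→8:00 AM, out 2:48 PM→3:00 PM; 7 h 0 min − 75 min = 5 h 45 min
Thu: in 6:13 AM→6:00 AM, out 3:55 PM→4:00 PM; 10 h 0 min − 30 min = 9 h 30 min
Fri: in 9:21 AM→9:30 AM, out 8:00 PM→8:00 PM; 10 h 30 min
Total credited: 25 h 45 min.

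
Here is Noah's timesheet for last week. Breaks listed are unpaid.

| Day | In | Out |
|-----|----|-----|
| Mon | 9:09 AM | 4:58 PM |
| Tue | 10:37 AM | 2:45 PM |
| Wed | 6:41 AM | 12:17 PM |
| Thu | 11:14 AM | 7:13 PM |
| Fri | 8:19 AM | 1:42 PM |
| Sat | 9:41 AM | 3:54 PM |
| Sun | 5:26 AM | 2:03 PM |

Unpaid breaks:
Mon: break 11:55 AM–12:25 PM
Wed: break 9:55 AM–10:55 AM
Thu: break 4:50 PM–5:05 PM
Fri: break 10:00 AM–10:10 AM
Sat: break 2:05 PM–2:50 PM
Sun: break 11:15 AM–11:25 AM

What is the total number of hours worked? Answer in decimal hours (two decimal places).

Mon: 9:09 AM–4:58 PM = 7 h 49 min; less 30 min break → 7 h 19 min
Tue: 10:37 AM–2:45 PM = 4 h 8 min
Wed: 6:41 AM–12:17 PM = 5 h 36 min; less 60 min break → 4 h 36 min
Thu: 11:14 AM–7:13 PM = 7 h 59 min; less 15 min break → 7 h 44 min
Fri: 8:19 AM–1:42 PM = 5 h 23 min; less 10 min break → 5 h 13 min
Sat: 9:41 AM–3:54 PM = 6 h 13 min; less 45 min break → 5 h 28 min
Sun: 5:26 AM–2:03 PM = 8 h 37 min; less 10 min break → 8 h 27 min
Total: 7 h 19 min + 4 h 8 min + 4 h 36 min + 7 h 44 min + 5 h 13 min + 5 h 28 min + 8 h 27 min = 42 h 55 min.

42.92 hours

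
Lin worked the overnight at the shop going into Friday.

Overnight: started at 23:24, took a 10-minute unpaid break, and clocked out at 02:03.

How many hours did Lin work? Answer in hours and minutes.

Overnight: 23:24 → midnight = 0 h 36 min; midnight → 02:03 = 2 h 3 min; span 2 h 39 min; less 10 min break → 2 h 29 min

2 h 29 min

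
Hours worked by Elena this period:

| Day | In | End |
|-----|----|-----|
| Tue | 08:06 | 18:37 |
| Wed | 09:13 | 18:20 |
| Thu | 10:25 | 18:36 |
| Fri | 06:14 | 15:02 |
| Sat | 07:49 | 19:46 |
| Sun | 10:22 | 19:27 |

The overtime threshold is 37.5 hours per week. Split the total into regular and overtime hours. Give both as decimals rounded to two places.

Regular 37.50 hours, overtime 20.15 hours

Tue: 08:06–18:37 = 10 h 31 min
Wed: 09:13–18:20 = 9 h 7 min
Thu: 10:25–18:36 = 8 h 11 min
Fri: 06:14–15:02 = 8 h 48 min
Sat: 07:49–19:46 = 11 h 57 min
Sun: 10:22–19:27 = 9 h 5 min
Total worked: 57 h 39 min = 57.65 h.
Threshold 37.5 h → overtime 20 h 9 min, regular 37 h 30 min.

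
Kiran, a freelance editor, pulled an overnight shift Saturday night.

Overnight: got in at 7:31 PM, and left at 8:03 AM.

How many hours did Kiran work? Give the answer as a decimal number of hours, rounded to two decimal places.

Overnight: 7:31 PM → midnight = 4 h 29 min; midnight → 8:03 AM = 8 h 3 min; span 12 h 32 min

12.53 hours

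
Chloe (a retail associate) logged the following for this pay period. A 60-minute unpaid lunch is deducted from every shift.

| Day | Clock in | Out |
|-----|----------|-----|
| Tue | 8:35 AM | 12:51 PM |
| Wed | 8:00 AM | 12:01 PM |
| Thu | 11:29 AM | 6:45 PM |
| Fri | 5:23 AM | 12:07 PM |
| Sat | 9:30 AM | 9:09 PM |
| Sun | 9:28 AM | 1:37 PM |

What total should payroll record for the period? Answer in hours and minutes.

Tue: 8:35 AM–12:51 PM = 4 h 16 min; less 60 min break → 3 h 16 min
Wed: 8:00 AM–12:01 PM = 4 h 1 min; less 60 min break → 3 h 1 min
Thu: 11:29 AM–6:45 PM = 7 h 16 min; less 60 min break → 6 h 16 min
Fri: 5:23 AM–12:07 PM = 6 h 44 min; less 60 min break → 5 h 44 min
Sat: 9:30 AM–9:09 PM = 11 h 39 min; less 60 min break → 10 h 39 min
Sun: 9:28 AM–1:37 PM = 4 h 9 min; less 60 min break → 3 h 9 min
Total: 3 h 16 min + 3 h 1 min + 6 h 16 min + 5 h 44 min + 10 h 39 min + 3 h 9 min = 32 h 5 min.

32 h 5 min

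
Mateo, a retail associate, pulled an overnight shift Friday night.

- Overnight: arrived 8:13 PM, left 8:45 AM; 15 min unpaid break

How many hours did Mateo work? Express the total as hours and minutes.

Overnight: 8:13 PM → midnight = 3 h 47 min; midnight → 8:45 AM = 8 h 45 min; span 12 h 32 min; less 15 min break → 12 h 17 min

12 h 17 min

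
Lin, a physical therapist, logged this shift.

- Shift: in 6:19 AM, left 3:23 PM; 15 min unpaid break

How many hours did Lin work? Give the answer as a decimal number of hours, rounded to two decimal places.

8.82 hours

Shift: 6:19 AM–3:23 PM = 9 h 4 min; less 15 min break → 8 h 49 min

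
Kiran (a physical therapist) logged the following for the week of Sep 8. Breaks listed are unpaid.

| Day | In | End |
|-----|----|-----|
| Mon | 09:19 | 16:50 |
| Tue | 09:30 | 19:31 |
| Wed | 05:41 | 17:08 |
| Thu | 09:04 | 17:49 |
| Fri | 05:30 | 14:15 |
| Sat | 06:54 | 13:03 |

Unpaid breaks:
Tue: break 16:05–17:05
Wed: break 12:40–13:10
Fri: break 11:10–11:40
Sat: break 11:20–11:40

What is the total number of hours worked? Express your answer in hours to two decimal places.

Mon: 09:19–16:50 = 7 h 31 min
Tue: 09:30–19:31 = 10 h 1 min; less 60 min break → 9 h 1 min
Wed: 05:41–17:08 = 11 h 27 min; less 30 min break → 10 h 57 min
Thu: 09:04–17:49 = 8 h 45 min
Fri: 05:30–14:15 = 8 h 45 min; less 30 min break → 8 h 15 min
Sat: 06:54–13:03 = 6 h 9 min; less 20 min break → 5 h 49 min
Total: 7 h 31 min + 9 h 1 min + 10 h 57 min + 8 h 45 min + 8 h 15 min + 5 h 49 min = 50 h 18 min.

50.30 hours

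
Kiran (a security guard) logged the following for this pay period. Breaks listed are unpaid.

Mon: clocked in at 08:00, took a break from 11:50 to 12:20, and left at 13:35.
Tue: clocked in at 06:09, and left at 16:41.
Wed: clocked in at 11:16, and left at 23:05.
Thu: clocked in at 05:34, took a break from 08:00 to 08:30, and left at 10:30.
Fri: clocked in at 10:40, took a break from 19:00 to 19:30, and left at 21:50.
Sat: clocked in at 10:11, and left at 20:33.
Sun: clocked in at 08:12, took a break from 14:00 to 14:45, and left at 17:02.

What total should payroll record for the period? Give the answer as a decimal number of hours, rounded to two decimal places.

Mon: 08:00–13:35 = 5 h 35 min; less 30 min break → 5 h 5 min
Tue: 06:09–16:41 = 10 h 32 min
Wed: 11:16–23:05 = 11 h 49 min
Thu: 05:34–10:30 = 4 h 56 min; less 30 min break → 4 h 26 min
Fri: 10:40–21:50 = 11 h 10 min; less 30 min break → 10 h 40 min
Sat: 10:11–20:33 = 10 h 22 min
Sun: 08:12–17:02 = 8 h 50 min; less 45 min break → 8 h 5 min
Total: 5 h 5 min + 10 h 32 min + 11 h 49 min + 4 h 26 min + 10 h 40 min + 10 h 22 min + 8 h 5 min = 60 h 59 min.

60.98 hours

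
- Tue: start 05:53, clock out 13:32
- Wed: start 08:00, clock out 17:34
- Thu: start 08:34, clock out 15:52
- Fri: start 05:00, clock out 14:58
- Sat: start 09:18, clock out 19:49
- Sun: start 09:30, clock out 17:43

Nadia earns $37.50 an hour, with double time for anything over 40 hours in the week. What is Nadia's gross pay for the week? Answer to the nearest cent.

Tue: 05:53–13:32 = 7 h 39 min
Wed: 08:00–17:34 = 9 h 34 min
Thu: 08:34–15:52 = 7 h 18 min
Fri: 05:00–14:58 = 9 h 58 min
Sat: 09:18–19:49 = 10 h 31 min
Sun: 09:30–17:43 = 8 h 13 min
Total worked: 53 h 13 min = 3193 min.
Regular 40 h 0 min = 2400 min at $37.50/h; overtime 13 h 13 min = 793 min at $75.00/h.
Pay = (2400 × $37.50 + 793 × $75.00) ÷ 60 = $2491.25.

$2491.25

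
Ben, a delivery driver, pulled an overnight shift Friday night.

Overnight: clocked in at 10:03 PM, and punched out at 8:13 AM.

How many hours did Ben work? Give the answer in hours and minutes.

Overnight: 10:03 PM → midnight = 1 h 57 min; midnight → 8:13 AM = 8 h 13 min; span 10 h 10 min

10 h 10 min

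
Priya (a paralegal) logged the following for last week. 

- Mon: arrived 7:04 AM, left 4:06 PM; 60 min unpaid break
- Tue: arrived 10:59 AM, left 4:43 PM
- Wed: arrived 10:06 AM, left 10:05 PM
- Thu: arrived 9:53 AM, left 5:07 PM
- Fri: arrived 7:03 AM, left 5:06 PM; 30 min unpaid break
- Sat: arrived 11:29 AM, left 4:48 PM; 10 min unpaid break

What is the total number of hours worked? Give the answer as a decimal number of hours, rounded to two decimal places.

47.68 hours

Mon: 7:04 AM–4:06 PM = 9 h 2 min; less 60 min break → 8 h 2 min
Tue: 10:59 AM–4:43 PM = 5 h 44 min
Wed: 10:06 AM–10:05 PM = 11 h 59 min
Thu: 9:53 AM–5:07 PM = 7 h 14 min
Fri: 7:03 AM–5:06 PM = 10 h 3 min; less 30 min break → 9 h 33 min
Sat: 11:29 AM–4:48 PM = 5 h 19 min; less 10 min break → 5 h 9 min
Total: 8 h 2 min + 5 h 44 min + 11 h 59 min + 7 h 14 min + 9 h 33 min + 5 h 9 min = 47 h 41 min.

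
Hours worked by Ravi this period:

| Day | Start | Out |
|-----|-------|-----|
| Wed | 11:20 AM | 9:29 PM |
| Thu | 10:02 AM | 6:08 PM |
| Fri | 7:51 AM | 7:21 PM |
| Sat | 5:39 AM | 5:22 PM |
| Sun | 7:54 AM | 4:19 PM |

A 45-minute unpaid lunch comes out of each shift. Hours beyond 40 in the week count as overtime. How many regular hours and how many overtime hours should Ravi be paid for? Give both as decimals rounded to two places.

Wed: 11:20 AM–9:29 PM = 10 h 9 min; less 45 min break → 9 h 24 min
Thu: 10:02 AM–6:08 PM = 8 h 6 min; less 45 min break → 7 h 21 min
Fri: 7:51 AM–7:21 PM = 11 h 30 min; less 45 min break → 10 h 45 min
Sat: 5:39 AM–5:22 PM = 11 h 43 min; less 45 min break → 10 h 58 min
Sun: 7:54 AM–4:19 PM = 8 h 25 min; less 45 min break → 7 h 40 min
Total worked: 46 h 8 min = 46.13 h.
Threshold 40 h → overtime 6 h 8 min, regular 40 h 0 min.

Regular 40.00 hours, overtime 6.13 hours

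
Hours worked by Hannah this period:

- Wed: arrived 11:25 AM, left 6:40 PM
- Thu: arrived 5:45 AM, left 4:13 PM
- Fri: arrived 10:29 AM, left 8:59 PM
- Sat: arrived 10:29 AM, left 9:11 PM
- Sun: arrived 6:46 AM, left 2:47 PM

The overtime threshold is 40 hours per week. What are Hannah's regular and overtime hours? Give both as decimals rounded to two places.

Regular 40.00 hours, overtime 6.93 hours

Wed: 11:25 AM–6:40 PM = 7 h 15 min
Thu: 5:45 AM–4:13 PM = 10 h 28 min
Fri: 10:29 AM–8:59 PM = 10 h 30 min
Sat: 10:29 AM–9:11 PM = 10 h 42 min
Sun: 6:46 AM–2:47 PM = 8 h 1 min
Total worked: 46 h 56 min = 46.93 h.
Threshold 40 h → overtime 6 h 56 min, regular 40 h 0 min.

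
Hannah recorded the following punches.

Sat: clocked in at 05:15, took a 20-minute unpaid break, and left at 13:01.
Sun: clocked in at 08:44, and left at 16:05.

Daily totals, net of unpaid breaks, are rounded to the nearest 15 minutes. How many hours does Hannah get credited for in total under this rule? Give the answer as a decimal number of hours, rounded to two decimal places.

Sat: 05:15–13:01 = 7 h 46 min − 20 min = 7 h 26 min → rounds to 7 h 30 min
Sun: 08:44–16:05 = 7 h 21 min → rounds to 7 h 15 min
Total credited: 14 h 45 min.

14.75 hours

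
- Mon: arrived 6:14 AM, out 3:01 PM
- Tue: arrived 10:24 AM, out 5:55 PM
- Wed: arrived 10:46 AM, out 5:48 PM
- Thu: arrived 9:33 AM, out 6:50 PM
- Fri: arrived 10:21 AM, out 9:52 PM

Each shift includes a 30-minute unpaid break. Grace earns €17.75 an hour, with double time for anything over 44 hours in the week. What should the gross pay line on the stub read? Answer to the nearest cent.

Mon: 6:14 AM–3:01 PM = 8 h 47 min; less 30 min break → 8 h 17 min
Tue: 10:24 AM–5:55 PM = 7 h 31 min; less 30 min break → 7 h 1 min
Wed: 10:46 AM–5:48 PM = 7 h 2 min; less 30 min break → 6 h 32 min
Thu: 9:33 AM–6:50 PM = 9 h 17 min; less 30 min break → 8 h 47 min
Fri: 10:21 AM–9:52 PM = 11 h 31 min; less 30 min break → 11 h 1 min
Total worked: 41 h 38 min = 2498 min.
Regular 41 h 38 min = 2498 min at €17.75/h; overtime 0 h 0 min = 0 min at €35.50/h.
Pay = (2498 × €17.75 + 0 × €35.50) ÷ 60 = €738.99.

€738.99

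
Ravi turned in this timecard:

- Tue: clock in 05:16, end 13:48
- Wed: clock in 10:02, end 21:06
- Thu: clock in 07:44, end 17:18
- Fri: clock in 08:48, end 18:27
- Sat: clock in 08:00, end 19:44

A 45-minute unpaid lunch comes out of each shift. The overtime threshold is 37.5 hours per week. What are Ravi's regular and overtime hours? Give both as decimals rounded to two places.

Regular 37.50 hours, overtime 9.30 hours

Tue: 05:16–13:48 = 8 h 32 min; less 45 min break → 7 h 47 min
Wed: 10:02–21:06 = 11 h 4 min; less 45 min break → 10 h 19 min
Thu: 07:44–17:18 = 9 h 34 min; less 45 min break → 8 h 49 min
Fri: 08:48–18:27 = 9 h 39 min; less 45 min break → 8 h 54 min
Sat: 08:00–19:44 = 11 h 44 min; less 45 min break → 10 h 59 min
Total worked: 46 h 48 min = 46.80 h.
Threshold 37.5 h → overtime 9 h 18 min, regular 37 h 30 min.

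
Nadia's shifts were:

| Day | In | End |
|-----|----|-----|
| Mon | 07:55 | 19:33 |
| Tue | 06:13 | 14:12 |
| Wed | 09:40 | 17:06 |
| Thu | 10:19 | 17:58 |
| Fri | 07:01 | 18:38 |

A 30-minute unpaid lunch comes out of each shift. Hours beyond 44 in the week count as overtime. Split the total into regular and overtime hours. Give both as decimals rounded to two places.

Mon: 07:55–19:33 = 11 h 38 min; less 30 min break → 11 h 8 min
Tue: 06:13–14:12 = 7 h 59 min; less 30 min break → 7 h 29 min
Wed: 09:40–17:06 = 7 h 26 min; less 30 min break → 6 h 56 min
Thu: 10:19–17:58 = 7 h 39 min; less 30 min break → 7 h 9 min
Fri: 07:01–18:38 = 11 h 37 min; less 30 min break → 11 h 7 min
Total worked: 43 h 49 min = 43.82 h.
Threshold 44 h → overtime 0 h 0 min, regular 43 h 49 min.

Regular 43.82 hours, overtime 0.00 hours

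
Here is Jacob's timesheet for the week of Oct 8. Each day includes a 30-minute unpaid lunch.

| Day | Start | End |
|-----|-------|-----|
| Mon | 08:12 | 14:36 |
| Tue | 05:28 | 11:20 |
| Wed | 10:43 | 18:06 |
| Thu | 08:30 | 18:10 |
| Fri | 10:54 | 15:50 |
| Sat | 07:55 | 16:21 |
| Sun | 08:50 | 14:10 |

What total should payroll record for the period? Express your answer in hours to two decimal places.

Mon: 08:12–14:36 = 6 h 24 min; less 30 min break → 5 h 54 min
Tue: 05:28–11:20 = 5 h 52 min; less 30 min break → 5 h 22 min
Wed: 10:43–18:06 = 7 h 23 min; less 30 min break → 6 h 53 min
Thu: 08:30–18:10 = 9 h 40 min; less 30 min break → 9 h 10 min
Fri: 10:54–15:50 = 4 h 56 min; less 30 min break → 4 h 26 min
Sat: 07:55–16:21 = 8 h 26 min; less 30 min break → 7 h 56 min
Sun: 08:50–14:10 = 5 h 20 min; less 30 min break → 4 h 50 min
Total: 5 h 54 min + 5 h 22 min + 6 h 53 min + 9 h 10 min + 4 h 26 min + 7 h 56 min + 4 h 50 min = 44 h 31 min.

44.52 hours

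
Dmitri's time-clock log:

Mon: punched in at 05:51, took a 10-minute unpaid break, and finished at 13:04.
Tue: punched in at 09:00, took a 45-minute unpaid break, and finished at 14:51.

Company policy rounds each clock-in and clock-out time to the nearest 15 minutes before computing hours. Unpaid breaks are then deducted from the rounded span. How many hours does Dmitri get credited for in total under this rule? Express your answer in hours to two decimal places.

12.08 hours

Mon: in 05:51→05:45, out 13:04→13:00; 7 h 15 min − 10 min = 7 h 5 min
Tue: in 09:00→09:00, out 14:51→14:45; 5 h 45 min − 45 min = 5 h 0 min
Total credited: 12 h 5 min.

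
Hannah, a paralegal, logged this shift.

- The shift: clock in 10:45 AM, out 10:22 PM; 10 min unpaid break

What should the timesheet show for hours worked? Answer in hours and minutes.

11 h 27 min

The shift: 10:45 AM–10:22 PM = 11 h 37 min; less 10 min break → 11 h 27 min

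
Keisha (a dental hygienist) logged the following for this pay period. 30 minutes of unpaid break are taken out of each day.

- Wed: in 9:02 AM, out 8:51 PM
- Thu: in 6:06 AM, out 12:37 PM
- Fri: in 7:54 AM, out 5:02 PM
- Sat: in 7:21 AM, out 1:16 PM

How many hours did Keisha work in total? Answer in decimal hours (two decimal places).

Wed: 9:02 AM–8:51 PM = 11 h 49 min; less 30 min break → 11 h 19 min
Thu: 6:06 AM–12:37 PM = 6 h 31 min; less 30 min break → 6 h 1 min
Fri: 7:54 AM–5:02 PM = 9 h 8 min; less 30 min break → 8 h 38 min
Sat: 7:21 AM–1:16 PM = 5 h 55 min; less 30 min break → 5 h 25 min
Total: 11 h 19 min + 6 h 1 min + 8 h 38 min + 5 h 25 min = 31 h 23 min.

31.38 hours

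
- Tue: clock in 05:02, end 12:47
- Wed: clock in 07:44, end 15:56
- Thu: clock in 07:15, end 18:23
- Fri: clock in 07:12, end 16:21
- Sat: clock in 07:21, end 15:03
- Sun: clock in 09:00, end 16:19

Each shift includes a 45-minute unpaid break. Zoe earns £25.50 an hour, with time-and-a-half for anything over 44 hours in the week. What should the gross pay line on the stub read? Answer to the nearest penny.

£1227.19

Tue: 05:02–12:47 = 7 h 45 min; less 45 min break → 7 h 0 min
Wed: 07:44–15:56 = 8 h 12 min; less 45 min break → 7 h 27 min
Thu: 07:15–18:23 = 11 h 8 min; less 45 min break → 10 h 23 min
Fri: 07:12–16:21 = 9 h 9 min; less 45 min break → 8 h 24 min
Sat: 07:21–15:03 = 7 h 42 min; less 45 min break → 6 h 57 min
Sun: 09:00–16:19 = 7 h 19 min; less 45 min break → 6 h 34 min
Total worked: 46 h 45 min = 2805 min.
Regular 44 h 0 min = 2640 min at £25.50/h; overtime 2 h 45 min = 165 min at £38.25/h.
Pay = (2640 × £25.50 + 165 × £38.25) ÷ 60 = £1227.19.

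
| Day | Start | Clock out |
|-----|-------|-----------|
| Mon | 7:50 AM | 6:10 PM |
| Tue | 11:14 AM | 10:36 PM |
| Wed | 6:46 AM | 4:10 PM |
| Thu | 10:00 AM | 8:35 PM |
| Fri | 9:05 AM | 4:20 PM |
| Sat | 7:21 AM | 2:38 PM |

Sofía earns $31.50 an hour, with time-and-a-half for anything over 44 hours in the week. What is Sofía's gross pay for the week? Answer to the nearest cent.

$1963.24

Mon: 7:50 AM–6:10 PM = 10 h 20 min
Tue: 11:14 AM–10:36 PM = 11 h 22 min
Wed: 6:46 AM–4:10 PM = 9 h 24 min
Thu: 10:00 AM–8:35 PM = 10 h 35 min
Fri: 9:05 AM–4:20 PM = 7 h 15 min
Sat: 7:21 AM–2:38 PM = 7 h 17 min
Total worked: 56 h 13 min = 3373 min.
Regular 44 h 0 min = 2640 min at $31.50/h; overtime 12 h 13 min = 733 min at $47.25/h.
Pay = (2640 × $31.50 + 733 × $47.25) ÷ 60 = $1963.24.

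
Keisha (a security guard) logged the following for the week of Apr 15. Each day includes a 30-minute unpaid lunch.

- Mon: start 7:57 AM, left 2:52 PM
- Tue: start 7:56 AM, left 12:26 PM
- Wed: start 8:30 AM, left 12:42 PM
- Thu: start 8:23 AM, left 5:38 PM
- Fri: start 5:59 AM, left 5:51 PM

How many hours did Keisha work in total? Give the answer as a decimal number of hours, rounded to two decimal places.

34.23 hours

Mon: 7:57 AM–2:52 PM = 6 h 55 min; less 30 min break → 6 h 25 min
Tue: 7:56 AM–12:26 PM = 4 h 30 min; less 30 min break → 4 h 0 min
Wed: 8:30 AM–12:42 PM = 4 h 12 min; less 30 min break → 3 h 42 min
Thu: 8:23 AM–5:38 PM = 9 h 15 min; less 30 min break → 8 h 45 min
Fri: 5:59 AM–5:51 PM = 11 h 52 min; less 30 min break → 11 h 22 min
Total: 6 h 25 min + 4 h 0 min + 3 h 42 min + 8 h 45 min + 11 h 22 min = 34 h 14 min.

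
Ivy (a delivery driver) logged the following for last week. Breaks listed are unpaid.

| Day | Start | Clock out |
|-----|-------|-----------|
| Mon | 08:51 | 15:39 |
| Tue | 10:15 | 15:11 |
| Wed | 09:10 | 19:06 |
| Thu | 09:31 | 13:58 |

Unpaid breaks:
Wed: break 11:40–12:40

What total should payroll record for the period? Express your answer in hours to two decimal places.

Mon: 08:51–15:39 = 6 h 48 min
Tue: 10:15–15:11 = 4 h 56 min
Wed: 09:10–19:06 = 9 h 56 min; less 60 min break → 8 h 56 min
Thu: 09:31–13:58 = 4 h 27 min
Total: 6 h 48 min + 4 h 56 min + 8 h 56 min + 4 h 27 min = 25 h 7 min.

25.12 hours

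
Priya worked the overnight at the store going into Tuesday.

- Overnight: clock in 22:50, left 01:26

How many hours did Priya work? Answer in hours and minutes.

2 h 36 min

Overnight: 22:50 → midnight = 1 h 10 min; midnight → 01:26 = 1 h 26 min; span 2 h 36 min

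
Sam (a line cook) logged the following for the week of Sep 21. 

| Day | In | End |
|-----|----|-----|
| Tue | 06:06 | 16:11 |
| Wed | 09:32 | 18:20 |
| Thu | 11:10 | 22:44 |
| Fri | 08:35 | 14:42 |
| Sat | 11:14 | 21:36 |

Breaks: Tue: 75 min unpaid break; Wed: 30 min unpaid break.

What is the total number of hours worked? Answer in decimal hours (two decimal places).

45.18 hours

Tue: 06:06–16:11 = 10 h 5 min; less 75 min break → 8 h 50 min
Wed: 09:32–18:20 = 8 h 48 min; less 30 min break → 8 h 18 min
Thu: 11:10–22:44 = 11 h 34 min
Fri: 08:35–14:42 = 6 h 7 min
Sat: 11:14–21:36 = 10 h 22 min
Total: 8 h 50 min + 8 h 18 min + 11 h 34 min + 6 h 7 min + 10 h 22 min = 45 h 11 min.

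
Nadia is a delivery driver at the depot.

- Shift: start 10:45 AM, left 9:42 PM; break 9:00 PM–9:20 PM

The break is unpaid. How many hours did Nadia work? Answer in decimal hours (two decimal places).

Shift: 10:45 AM–9:42 PM = 10 h 57 min; less 20 min break → 10 h 37 min

10.62 hours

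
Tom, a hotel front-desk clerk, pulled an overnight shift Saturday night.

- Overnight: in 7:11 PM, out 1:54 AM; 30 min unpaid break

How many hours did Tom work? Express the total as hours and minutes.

Overnight: 7:11 PM → midnight = 4 h 49 min; midnight → 1:54 AM = 1 h 54 min; span 6 h 43 min; less 30 min break → 6 h 13 min

6 h 13 min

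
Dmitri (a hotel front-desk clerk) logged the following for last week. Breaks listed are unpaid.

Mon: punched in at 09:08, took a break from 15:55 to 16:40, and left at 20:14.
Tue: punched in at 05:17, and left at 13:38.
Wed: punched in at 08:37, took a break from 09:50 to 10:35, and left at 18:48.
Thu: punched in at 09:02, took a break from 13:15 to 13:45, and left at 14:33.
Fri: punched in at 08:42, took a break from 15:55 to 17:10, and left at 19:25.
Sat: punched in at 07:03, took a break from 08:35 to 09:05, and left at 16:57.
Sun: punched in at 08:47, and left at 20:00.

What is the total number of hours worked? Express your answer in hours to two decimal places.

63.23 hours

Mon: 09:08–20:14 = 11 h 6 min; less 45 min break → 10 h 21 min
Tue: 05:17–13:38 = 8 h 21 min
Wed: 08:37–18:48 = 10 h 11 min; less 45 min break → 9 h 26 min
Thu: 09:02–14:33 = 5 h 31 min; less 30 min break → 5 h 1 min
Fri: 08:42–19:25 = 10 h 43 min; less 75 min break → 9 h 28 min
Sat: 07:03–16:57 = 9 h 54 min; less 30 min break → 9 h 24 min
Sun: 08:47–20:00 = 11 h 13 min
Total: 10 h 21 min + 8 h 21 min + 9 h 26 min + 5 h 1 min + 9 h 28 min + 9 h 24 min + 11 h 13 min = 63 h 14 min.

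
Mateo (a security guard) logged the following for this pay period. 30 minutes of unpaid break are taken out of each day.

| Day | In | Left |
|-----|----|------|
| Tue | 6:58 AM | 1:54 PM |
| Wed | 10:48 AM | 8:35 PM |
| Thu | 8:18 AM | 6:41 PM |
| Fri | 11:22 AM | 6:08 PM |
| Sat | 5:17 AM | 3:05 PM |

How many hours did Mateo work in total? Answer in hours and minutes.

41 h 10 min

Tue: 6:58 AM–1:54 PM = 6 h 56 min; less 30 min break → 6 h 26 min
Wed: 10:48 AM–8:35 PM = 9 h 47 min; less 30 min break → 9 h 17 min
Thu: 8:18 AM–6:41 PM = 10 h 23 min; less 30 min break → 9 h 53 min
Fri: 11:22 AM–6:08 PM = 6 h 46 min; less 30 min break → 6 h 16 min
Sat: 5:17 AM–3:05 PM = 9 h 48 min; less 30 min break → 9 h 18 min
Total: 6 h 26 min + 9 h 17 min + 9 h 53 min + 6 h 16 min + 9 h 18 min = 41 h 10 min.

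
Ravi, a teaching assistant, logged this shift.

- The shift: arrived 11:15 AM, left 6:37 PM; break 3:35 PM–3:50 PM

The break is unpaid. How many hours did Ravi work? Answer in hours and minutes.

7 h 7 min

The shift: 11:15 AM–6:37 PM = 7 h 22 min; less 15 min break → 7 h 7 min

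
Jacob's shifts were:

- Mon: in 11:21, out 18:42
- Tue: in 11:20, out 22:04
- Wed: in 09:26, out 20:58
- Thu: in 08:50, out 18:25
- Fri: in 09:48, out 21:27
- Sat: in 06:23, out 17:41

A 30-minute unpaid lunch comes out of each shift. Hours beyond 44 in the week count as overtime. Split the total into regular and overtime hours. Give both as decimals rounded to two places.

Regular 44.00 hours, overtime 15.15 hours

Mon: 11:21–18:42 = 7 h 21 min; less 30 min break → 6 h 51 min
Tue: 11:20–22:04 = 10 h 44 min; less 30 min break → 10 h 14 min
Wed: 09:26–20:58 = 11 h 32 min; less 30 min break → 11 h 2 min
Thu: 08:50–18:25 = 9 h 35 min; less 30 min break → 9 h 5 min
Fri: 09:48–21:27 = 11 h 39 min; less 30 min break → 11 h 9 min
Sat: 06:23–17:41 = 11 h 18 min; less 30 min break → 10 h 48 min
Total worked: 59 h 9 min = 59.15 h.
Threshold 44 h → overtime 15 h 9 min, regular 44 h 0 min.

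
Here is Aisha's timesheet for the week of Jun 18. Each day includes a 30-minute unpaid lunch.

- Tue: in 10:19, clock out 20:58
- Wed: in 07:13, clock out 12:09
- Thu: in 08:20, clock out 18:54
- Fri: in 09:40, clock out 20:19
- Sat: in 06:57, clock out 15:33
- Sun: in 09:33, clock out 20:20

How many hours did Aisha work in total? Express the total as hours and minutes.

Tue: 10:19–20:58 = 10 h 39 min; less 30 min break → 10 h 9 min
Wed: 07:13–12:09 = 4 h 56 min; less 30 min break → 4 h 26 min
Thu: 08:20–18:54 = 10 h 34 min; less 30 min break → 10 h 4 min
Fri: 09:40–20:19 = 10 h 39 min; less 30 min break → 10 h 9 min
Sat: 06:57–15:33 = 8 h 36 min; less 30 min break → 8 h 6 min
Sun: 09:33–20:20 = 10 h 47 min; less 30 min break → 10 h 17 min
Total: 10 h 9 min + 4 h 26 min + 10 h 4 min + 10 h 9 min + 8 h 6 min + 10 h 17 min = 53 h 11 min.

53 h 11 min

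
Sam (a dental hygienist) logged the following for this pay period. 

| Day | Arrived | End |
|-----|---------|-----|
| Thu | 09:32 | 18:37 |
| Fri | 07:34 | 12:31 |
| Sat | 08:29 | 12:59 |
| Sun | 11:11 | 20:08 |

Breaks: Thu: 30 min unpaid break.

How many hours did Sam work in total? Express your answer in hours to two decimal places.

26.98 hours

Thu: 09:32–18:37 = 9 h 5 min; less 30 min break → 8 h 35 min
Fri: 07:34–12:31 = 4 h 57 min
Sat: 08:29–12:59 = 4 h 30 min
Sun: 11:11–20:08 = 8 h 57 min
Total: 8 h 35 min + 4 h 57 min + 4 h 30 min + 8 h 57 min = 26 h 59 min.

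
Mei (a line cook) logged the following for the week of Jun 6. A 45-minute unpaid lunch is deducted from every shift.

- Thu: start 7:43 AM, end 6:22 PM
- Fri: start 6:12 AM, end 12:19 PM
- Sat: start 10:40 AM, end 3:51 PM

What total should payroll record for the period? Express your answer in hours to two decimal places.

19.70 hours

Thu: 7:43 AM–6:22 PM = 10 h 39 min; less 45 min break → 9 h 54 min
Fri: 6:12 AM–12:19 PM = 6 h 7 min; less 45 min break → 5 h 22 min
Sat: 10:40 AM–3:51 PM = 5 h 11 min; less 45 min break → 4 h 26 min
Total: 9 h 54 min + 5 h 22 min + 4 h 26 min = 19 h 42 min.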